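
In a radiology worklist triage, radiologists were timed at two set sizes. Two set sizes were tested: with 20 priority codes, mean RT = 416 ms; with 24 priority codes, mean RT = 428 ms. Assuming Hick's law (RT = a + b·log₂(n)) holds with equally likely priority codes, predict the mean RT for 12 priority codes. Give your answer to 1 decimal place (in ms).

382.4 ms

Solve the two-equation system in a and b:
  b = (428 − 416) / (log₂ 24 − log₂ 20) = 12 / (4.5850 − 4.3219) = 45.621 ms/bit
  a = 416 − 45.621 × 4.3219 = 218.828 ms
Then RT(12) = 218.828 + 45.621 × log₂ 12 = 218.828 + 45.621 × 3.5850 ≈ 382.379 ms.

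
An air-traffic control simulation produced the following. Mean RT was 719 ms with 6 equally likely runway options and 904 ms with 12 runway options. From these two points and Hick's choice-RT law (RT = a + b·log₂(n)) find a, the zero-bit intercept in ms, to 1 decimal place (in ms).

240.8 ms

b = (RT₂ − RT₁)/(log₂ n₂ − log₂ n₁) = (904 − 719)/(3.5850 − 2.5850) = 185.000 ms/bit.
Intercept: a = 719 − 185.000·log₂(6) = 240.782 ms.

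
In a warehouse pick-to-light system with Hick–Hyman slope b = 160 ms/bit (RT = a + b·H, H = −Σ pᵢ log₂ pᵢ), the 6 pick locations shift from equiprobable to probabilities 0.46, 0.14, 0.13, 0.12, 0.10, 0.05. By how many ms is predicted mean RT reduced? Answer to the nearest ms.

Equiprobable entropy H₀ = log₂ 6 = 2.5850 bits.
Skewed entropy H = −Σ pᵢ log₂ pᵢ = 2.2104 bits.
ΔRT = b·(H₀ − H) = 160 × 0.3745 = 59.92 ms.

60 ms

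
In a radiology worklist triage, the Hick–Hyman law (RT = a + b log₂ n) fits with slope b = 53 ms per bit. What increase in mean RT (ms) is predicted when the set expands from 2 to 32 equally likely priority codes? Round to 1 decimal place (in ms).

212.0 ms

Only the slope matters, since a is common to both: ΔRT = b·log₂(n₂/n₁).
log₂(32) − log₂(2) = log₂(32/2) = log₂(16) = 4.
ΔRT = 53 × 4.0000 = 212.000 ms.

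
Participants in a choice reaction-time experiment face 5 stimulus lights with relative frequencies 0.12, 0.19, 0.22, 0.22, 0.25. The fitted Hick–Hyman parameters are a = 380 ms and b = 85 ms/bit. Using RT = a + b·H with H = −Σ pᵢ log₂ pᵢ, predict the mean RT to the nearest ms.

Entropy contributions −pᵢ log₂ pᵢ: 0.3671, 0.4552, 0.4806, 0.4806, 0.5000; sum H = 2.2834 bits.
RT = a + bH = 380 + 85·2.2834 = 574.09 ms.

574 ms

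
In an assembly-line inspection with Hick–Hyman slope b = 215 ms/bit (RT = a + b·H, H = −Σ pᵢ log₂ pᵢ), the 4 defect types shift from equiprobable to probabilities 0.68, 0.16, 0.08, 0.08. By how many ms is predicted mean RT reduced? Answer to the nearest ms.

Equiprobable entropy H₀ = log₂ 4 = 2.0000 bits.
Skewed entropy H = −Σ pᵢ log₂ pᵢ = 1.3844 bits.
ΔRT = b·(H₀ − H) = 215 × 0.6156 = 132.36 ms.

132 ms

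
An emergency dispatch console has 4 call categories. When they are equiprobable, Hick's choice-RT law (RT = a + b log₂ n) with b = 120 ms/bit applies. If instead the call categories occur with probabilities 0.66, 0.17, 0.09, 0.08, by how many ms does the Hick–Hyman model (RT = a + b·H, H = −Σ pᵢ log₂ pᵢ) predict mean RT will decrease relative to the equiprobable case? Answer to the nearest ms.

68 ms

The RT saving is b·ΔH. Equiprobable H₀ = log₂(4) = 2.0000 bits; with the given probabilities H = 1.4344 bits.
b·(H₀ − H) = 120 × (2.0000 − 1.4344) = 67.87 ms.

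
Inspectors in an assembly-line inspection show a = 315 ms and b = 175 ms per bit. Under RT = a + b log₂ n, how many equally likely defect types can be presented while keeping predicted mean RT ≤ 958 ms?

175·log₂ n ≤ 958 − 315 = 643, giving log₂ n ≤ 3.6743 and n ≤ 12.766. The largest whole number is 12.

12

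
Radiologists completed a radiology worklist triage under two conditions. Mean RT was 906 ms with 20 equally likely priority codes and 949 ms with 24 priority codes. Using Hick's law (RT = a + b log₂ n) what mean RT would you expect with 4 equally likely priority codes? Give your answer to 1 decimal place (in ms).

526.4 ms

Solve the two-equation system in a and b:
  b = (949 − 906) / (log₂ 24 − log₂ 20) = 43 / (4.5850 − 4.3219) = 163.477 ms/bit
  a = 906 − 163.477 × 4.3219 = 199.465 ms
Then RT(4) = 199.465 + 163.477 × log₂ 4 = 199.465 + 163.477 × 2 ≈ 526.419 ms.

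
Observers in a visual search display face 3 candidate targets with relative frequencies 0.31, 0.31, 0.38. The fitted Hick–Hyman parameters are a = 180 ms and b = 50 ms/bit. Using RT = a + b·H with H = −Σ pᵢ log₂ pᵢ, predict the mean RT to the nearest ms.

H = 0.31·log₂(1/0.31) + 0.31·log₂(1/0.31) + 0.38·log₂(1/0.38) = 1.5780 bits.
RT = 180 + 50 × 1.5780 = 258.90 ms.

259 ms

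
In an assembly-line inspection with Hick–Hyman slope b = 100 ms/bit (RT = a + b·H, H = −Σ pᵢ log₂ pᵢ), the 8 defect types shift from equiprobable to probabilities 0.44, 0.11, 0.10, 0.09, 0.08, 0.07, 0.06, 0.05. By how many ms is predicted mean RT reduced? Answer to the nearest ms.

The RT saving is b·ΔH. Equiprobable H₀ = log₂(8) = 3.0000 bits; with the given probabilities H = 2.5360 bits.
b·(H₀ − H) = 100 × (3.0000 − 2.5360) = 46.40 ms.

46 ms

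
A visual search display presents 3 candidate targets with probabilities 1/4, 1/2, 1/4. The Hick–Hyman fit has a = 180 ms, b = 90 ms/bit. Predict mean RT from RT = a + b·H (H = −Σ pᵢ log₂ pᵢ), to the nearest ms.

315 ms

H = −Σ pᵢ log₂ pᵢ = 0.25·2 + 0.5·1 + 0.25·2 = 1.500 bits.
RT = 180 + 90 × 1.500 = 315.00 ms.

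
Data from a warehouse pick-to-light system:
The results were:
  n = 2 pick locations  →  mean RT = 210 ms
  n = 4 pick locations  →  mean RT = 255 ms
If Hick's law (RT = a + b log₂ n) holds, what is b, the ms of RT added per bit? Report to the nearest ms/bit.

45 ms/bit

b = (RT₂ − RT₁)/(log₂ n₂ − log₂ n₁) = (255 − 210)/(2 − 1) = 45 ms/bit.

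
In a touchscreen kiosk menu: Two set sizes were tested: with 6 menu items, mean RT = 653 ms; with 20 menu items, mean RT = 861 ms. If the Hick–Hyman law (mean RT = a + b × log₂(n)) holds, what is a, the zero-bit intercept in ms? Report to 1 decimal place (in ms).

Slope: b = (861 − 653) / (log₂ 20 − log₂ 6) = 208/1.7370 = 119.749 ms/bit.
Intercept: a = 653 − 119.749·log₂(6) = 343.453 ms.

343.5 ms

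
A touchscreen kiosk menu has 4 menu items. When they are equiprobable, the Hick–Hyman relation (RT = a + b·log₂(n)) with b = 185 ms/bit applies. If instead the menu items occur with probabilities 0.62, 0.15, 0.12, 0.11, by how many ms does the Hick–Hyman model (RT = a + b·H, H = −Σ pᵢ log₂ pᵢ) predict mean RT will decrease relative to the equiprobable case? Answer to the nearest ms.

82 ms

The RT saving is b·ΔH. Equiprobable H₀ = log₂(4) = 2.0000 bits; with the given probabilities H = 1.5555 bits.
b·(H₀ − H) = 185 × (2.0000 − 1.5555) = 82.23 ms.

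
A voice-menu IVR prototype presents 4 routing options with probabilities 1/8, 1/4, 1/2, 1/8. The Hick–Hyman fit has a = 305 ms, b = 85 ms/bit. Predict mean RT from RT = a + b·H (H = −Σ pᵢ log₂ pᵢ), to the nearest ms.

H = −Σ pᵢ log₂ pᵢ = 0.125·3 + 0.25·2 + 0.5·1 + 0.125·3 = 1.750 bits.
RT = 305 + 85 × 1.750 = 453.75 ms.

454 ms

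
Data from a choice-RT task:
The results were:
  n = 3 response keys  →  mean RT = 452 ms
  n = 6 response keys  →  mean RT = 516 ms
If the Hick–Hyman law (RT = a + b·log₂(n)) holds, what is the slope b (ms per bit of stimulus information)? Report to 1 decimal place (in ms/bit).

64.0 ms/bit

b = (RT₂ − RT₁)/(log₂ n₂ − log₂ n₁) = (516 − 452)/(2.5850 − 1.5850) = 64.000 ms/bit.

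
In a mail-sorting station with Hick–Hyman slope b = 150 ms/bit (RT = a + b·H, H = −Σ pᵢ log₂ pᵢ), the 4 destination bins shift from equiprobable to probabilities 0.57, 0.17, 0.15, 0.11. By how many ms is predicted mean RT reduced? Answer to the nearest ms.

51 ms

Equiprobable entropy H₀ = log₂ 4 = 2.0000 bits.
Skewed entropy H = −Σ pᵢ log₂ pᵢ = 1.6577 bits.
ΔRT = b·(H₀ − H) = 150 × 0.3423 = 51.35 ms.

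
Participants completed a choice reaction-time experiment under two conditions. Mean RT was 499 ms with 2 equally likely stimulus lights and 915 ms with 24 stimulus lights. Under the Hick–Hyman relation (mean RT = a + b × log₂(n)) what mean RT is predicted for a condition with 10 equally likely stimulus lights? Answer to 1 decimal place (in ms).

RT is linear in log₂ n, so two points fix the line:
  b = (915 − 499) / (log₂ 24 − log₂ 2) = 416 / (4.5850 − 1) = 116.040 ms/bit
  a = 499 − 116.040 × 1 = 382.960 ms
Then RT(10) = 382.960 + 116.040 × log₂ 10 = 382.960 + 116.040 × 3.3219 ≈ 768.437 ms.

768.4 ms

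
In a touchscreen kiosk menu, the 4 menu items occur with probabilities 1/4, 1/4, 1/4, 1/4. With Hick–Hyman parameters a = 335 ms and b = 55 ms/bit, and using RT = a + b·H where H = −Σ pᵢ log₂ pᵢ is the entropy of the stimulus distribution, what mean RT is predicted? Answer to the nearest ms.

445 ms

Each term −pᵢ log₂ pᵢ: 0.25·2 + 0.25·2 + 0.25·2 + 0.25·2; summed, H = 2.000 bits.
Mean RT = a + bH = 335 + 55·2.000 = 445.00 ms.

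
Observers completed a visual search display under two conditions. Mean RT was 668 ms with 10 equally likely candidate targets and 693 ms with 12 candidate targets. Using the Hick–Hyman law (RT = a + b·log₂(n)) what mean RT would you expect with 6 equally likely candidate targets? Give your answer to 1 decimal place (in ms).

RT is linear in log₂ n, so two points fix the line:
  b = (693 − 668) / (log₂ 12 − log₂ 10) = 25 / (3.5850 − 3.3219) = 95.045 ms/bit
  a = 668 − 95.045 × 3.3219 = 352.269 ms
Then RT(6) = 352.269 + 95.045 × log₂ 6 = 352.269 + 95.045 × 2.5850 ≈ 597.955 ms.

598.0 ms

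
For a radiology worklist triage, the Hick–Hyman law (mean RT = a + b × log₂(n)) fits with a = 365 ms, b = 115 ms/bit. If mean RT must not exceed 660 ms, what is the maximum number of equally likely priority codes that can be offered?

5

Set 365 + 115·log₂ n ≤ 660 → log₂ n ≤ (660 − 365)/115 = 2.5652.
So n ≤ 2^2.5652 = 5.918; the largest integer n is 5.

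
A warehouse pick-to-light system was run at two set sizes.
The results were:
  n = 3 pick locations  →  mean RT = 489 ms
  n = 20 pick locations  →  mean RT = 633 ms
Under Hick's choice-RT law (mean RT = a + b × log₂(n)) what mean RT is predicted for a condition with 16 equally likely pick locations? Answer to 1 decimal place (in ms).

616.1 ms

With log₂ n on the abscissa the relation is linear; from the two conditions:
  b = (633 − 489) / (log₂ 20 − log₂ 3) = 144 / (4.3219 − 1.5850) = 52.613 ms/bit
  a = 489 − 52.613 × 1.5850 = 405.610 ms
Then RT(16) = 405.610 + 52.613 × log₂ 16 = 405.610 + 52.613 × 4 ≈ 616.062 ms.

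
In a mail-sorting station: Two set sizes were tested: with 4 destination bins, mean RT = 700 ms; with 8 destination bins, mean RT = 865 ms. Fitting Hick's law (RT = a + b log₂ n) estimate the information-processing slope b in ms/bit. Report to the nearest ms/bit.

Slope: b = (865 − 700) / (log₂ 8 − log₂ 4) = 165/1.0000 = 165 ms/bit.

165 ms/bit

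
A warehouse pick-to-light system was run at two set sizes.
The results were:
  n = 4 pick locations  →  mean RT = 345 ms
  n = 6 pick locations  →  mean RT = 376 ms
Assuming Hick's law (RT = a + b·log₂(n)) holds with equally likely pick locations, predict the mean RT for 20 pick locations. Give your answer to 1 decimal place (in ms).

468.1 ms

With log₂ n on the abscissa the relation is linear; from the two conditions:
  b = (376 − 345) / (log₂ 6 − log₂ 4) = 31 / (2.5850 − 2) = 52.995 ms/bit
  a = 345 − 52.995 × 2 = 239.010 ms
Then RT(20) = 239.010 + 52.995 × log₂ 20 = 239.010 + 52.995 × 4.3219 ≈ 468.050 ms.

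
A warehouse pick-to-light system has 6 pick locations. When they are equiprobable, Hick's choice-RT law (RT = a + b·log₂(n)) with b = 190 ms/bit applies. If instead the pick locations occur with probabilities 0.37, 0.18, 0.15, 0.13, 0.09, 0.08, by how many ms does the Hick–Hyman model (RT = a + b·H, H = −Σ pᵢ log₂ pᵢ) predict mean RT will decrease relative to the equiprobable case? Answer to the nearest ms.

40 ms

Equiprobable entropy H₀ = log₂ 6 = 2.5850 bits.
Skewed entropy H = −Σ pᵢ log₂ pᵢ = 2.3734 bits.
ΔRT = b·(H₀ − H) = 190 × 0.2116 = 40.20 ms.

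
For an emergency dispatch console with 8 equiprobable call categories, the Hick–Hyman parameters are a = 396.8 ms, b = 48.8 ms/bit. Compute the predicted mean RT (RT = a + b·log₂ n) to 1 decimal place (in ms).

log₂(8) = 3 bits, so RT = 396.8 + 48.8 × 3 ≈ 543.200 ms.

543.2 ms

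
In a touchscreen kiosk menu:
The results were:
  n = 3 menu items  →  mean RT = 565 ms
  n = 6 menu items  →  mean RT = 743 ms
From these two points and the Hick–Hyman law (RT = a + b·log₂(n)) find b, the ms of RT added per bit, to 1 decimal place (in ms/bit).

178.0 ms/bit

Slope: b = (743 − 565) / (log₂ 6 − log₂ 3) = 178/1.0000 = 178.000 ms/bit.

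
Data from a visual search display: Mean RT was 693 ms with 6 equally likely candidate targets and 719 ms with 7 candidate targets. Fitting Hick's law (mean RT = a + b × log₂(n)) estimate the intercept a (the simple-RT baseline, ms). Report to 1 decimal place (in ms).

390.8 ms

Slope: b = (719 − 693) / (log₂ 7 − log₂ 6) = 26/0.2224 = 116.910 ms/bit.
a = RT₁ − b·log₂ n₁ = 693 − 116.910 × 2.5850 = 390.791 ms.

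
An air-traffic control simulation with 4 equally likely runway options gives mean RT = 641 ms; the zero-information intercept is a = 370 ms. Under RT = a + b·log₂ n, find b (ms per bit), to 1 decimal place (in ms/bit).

log₂(4) = 2 bits.
b = (RT − a)/log₂ n = (641 − 370) / 2 = 135.500 ms/bit.

135.5 ms/bit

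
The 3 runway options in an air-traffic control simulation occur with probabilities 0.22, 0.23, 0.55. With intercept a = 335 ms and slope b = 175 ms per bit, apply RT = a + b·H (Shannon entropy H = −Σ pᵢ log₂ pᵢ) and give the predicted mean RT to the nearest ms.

H = 0.22·log₂(1/0.22) + 0.23·log₂(1/0.23) + 0.55·log₂(1/0.55) = 1.4426 bits.
RT = 335 + 175 × 1.4426 = 587.46 ms.

587 ms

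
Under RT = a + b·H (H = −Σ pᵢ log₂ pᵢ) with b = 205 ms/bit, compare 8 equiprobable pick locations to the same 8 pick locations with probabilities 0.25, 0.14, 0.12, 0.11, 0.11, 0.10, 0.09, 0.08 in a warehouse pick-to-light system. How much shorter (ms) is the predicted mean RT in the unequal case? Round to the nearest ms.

Equiprobable entropy H₀ = log₂ 8 = 3.0000 bits.
Skewed entropy H = −Σ pᵢ log₂ pᵢ = 2.9011 bits.
ΔRT = b·(H₀ − H) = 205 × 0.0989 = 20.27 ms.

20 ms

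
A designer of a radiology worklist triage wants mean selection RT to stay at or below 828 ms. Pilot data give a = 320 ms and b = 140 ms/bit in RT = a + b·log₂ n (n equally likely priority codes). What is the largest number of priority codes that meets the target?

12

Information budget: (828 − 320)/140 = 3.6286 bits, so n ≤ 2^3.6286 = 12.368 → at most 12.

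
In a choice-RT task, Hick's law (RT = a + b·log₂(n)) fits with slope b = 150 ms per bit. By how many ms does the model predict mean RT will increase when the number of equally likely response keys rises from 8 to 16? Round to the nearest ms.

150 ms

ΔRT = (a + b log₂ n₂) − (a + b log₂ n₁) = b·(log₂ n₂ − log₂ n₁).
log₂(16) − log₂(8) = log₂(16/8) = log₂(2) = 1.
ΔRT = 150 × 1.0000 = 150.000 ms.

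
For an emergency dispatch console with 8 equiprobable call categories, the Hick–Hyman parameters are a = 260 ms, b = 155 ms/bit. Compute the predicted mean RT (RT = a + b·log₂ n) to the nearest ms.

log₂(8) = 3 bits, so RT = 260 + 155 × 3 ≈ 725.000 ms.

725 ms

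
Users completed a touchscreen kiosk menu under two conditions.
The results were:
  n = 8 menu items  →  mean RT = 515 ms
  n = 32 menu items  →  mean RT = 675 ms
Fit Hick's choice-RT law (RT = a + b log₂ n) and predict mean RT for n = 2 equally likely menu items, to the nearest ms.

With log₂ n on the abscissa the relation is linear; from the two conditions:
  b = (675 − 515) / (log₂ 32 − log₂ 8) = 160 / (5 − 3) = 80 ms/bit
  a = 515 − 80 × 3 = 275 ms
Then RT(2) = 275 + 80 × log₂ 2 = 275 + 80 × 1 ≈ 355.000 ms.

355 ms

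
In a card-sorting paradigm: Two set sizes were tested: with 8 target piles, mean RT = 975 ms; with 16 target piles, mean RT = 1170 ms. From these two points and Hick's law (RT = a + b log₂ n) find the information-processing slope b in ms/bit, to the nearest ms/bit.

195 ms/bit

b = (RT₂ − RT₁)/(log₂ n₂ − log₂ n₁) = (1170 − 975)/(4 − 3) = 195 ms/bit.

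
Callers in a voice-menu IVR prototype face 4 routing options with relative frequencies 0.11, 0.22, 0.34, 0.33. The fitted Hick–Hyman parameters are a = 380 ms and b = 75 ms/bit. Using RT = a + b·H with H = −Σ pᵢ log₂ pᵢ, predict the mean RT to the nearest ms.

Entropy contributions −pᵢ log₂ pᵢ: 0.3503, 0.4806, 0.5292, 0.5278; sum H = 1.8879 bits.
RT = a + bH = 380 + 75·1.8879 = 521.59 ms.

522 ms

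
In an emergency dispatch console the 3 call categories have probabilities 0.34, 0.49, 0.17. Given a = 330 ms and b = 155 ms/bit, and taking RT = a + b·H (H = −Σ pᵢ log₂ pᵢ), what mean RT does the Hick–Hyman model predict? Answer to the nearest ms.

Entropy contributions −pᵢ log₂ pᵢ: 0.5292, 0.5043, 0.4346; sum H = 1.4680 bits.
RT = a + bH = 330 + 155·1.4680 = 557.55 ms.

558 ms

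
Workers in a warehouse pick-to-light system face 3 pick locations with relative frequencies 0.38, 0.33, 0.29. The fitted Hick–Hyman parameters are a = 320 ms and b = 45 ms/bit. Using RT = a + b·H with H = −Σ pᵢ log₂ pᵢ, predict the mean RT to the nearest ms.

391 ms

Entropy contributions −pᵢ log₂ pᵢ: 0.5305, 0.5278, 0.5179; sum H = 1.5762 bits.
RT = a + bH = 320 + 45·1.5762 = 390.93 ms.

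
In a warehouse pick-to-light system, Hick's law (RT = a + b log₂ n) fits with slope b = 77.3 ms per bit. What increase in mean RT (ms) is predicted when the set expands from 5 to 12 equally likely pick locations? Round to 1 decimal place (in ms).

97.6 ms

The intercept a cancels: ΔRT = b·(log₂ n₂ − log₂ n₁) = b·log₂(n₂/n₁).
log₂(12) − log₂(5) = 3.5850 − 2.3219 = 1.2630.
ΔRT = 77.3 × 1.2630 = 97.633 ms.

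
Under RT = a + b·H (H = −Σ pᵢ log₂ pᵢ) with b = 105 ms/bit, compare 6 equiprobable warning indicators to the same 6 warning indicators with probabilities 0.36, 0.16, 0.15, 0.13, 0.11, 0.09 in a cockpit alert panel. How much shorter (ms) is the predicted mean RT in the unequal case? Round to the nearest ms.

Equiprobable entropy H₀ = log₂ 6 = 2.5850 bits.
Skewed entropy H = −Σ pᵢ log₂ pᵢ = 2.4098 bits.
ΔRT = b·(H₀ − H) = 105 × 0.1752 = 18.40 ms.

18 ms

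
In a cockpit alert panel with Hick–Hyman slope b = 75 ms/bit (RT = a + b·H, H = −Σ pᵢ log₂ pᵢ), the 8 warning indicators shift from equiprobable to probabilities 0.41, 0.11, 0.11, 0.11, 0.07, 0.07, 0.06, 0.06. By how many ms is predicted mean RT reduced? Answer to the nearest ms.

Equiprobable entropy H₀ = log₂ 8 = 3.0000 bits.
Skewed entropy H = −Σ pᵢ log₂ pᵢ = 2.6024 bits.
ΔRT = b·(H₀ − H) = 75 × 0.3976 = 29.82 ms.

30 ms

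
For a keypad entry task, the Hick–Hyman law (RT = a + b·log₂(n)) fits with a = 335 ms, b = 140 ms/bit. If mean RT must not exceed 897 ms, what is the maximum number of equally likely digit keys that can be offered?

140·log₂ n ≤ 897 − 335 = 562, giving log₂ n ≤ 4.0143 and n ≤ 16.159. The largest whole number is 16.

16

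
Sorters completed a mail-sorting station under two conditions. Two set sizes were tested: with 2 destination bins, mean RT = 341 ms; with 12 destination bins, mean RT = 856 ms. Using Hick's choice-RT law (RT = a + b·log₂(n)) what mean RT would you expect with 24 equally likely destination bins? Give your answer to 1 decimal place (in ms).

1055.2 ms

RT is linear in log₂ n, so two points fix the line:
  b = (856 − 341) / (log₂ 12 − log₂ 2) = 515 / (3.5850 − 1) = 199.229 ms/bit
  a = 341 − 199.229 × 1 = 141.771 ms
Then RT(24) = 141.771 + 199.229 × log₂ 24 = 141.771 + 199.229 × 4.5850 ≈ 1055.229 ms.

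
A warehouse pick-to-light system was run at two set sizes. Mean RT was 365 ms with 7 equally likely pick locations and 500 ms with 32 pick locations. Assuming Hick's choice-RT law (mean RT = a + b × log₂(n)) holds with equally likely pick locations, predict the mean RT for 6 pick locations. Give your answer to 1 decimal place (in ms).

Solve the two-equation system in a and b:
  b = (500 − 365) / (log₂ 32 − log₂ 7) = 135 / (5 − 2.8074) = 61.569 ms/bit
  a = 365 − 61.569 × 2.8074 = 192.153 ms
Then RT(6) = 192.153 + 61.569 × log₂ 6 = 192.153 + 61.569 × 2.5850 ≈ 351.307 ms.

351.3 ms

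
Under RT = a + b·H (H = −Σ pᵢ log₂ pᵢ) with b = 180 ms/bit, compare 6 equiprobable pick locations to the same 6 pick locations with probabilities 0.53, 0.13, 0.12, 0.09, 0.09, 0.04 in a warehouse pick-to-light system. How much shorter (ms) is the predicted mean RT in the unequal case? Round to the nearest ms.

The RT saving is b·ΔH. Equiprobable H₀ = log₂(6) = 2.5850 bits; with the given probabilities H = 2.0462 bits.
b·(H₀ − H) = 180 × (2.5850 − 2.0462) = 96.97 ms.

97 ms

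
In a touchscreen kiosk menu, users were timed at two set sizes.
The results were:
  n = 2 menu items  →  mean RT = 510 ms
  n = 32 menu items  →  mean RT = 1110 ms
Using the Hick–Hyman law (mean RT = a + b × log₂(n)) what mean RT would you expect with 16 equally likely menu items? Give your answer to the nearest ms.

960 ms

Solve the two-equation system in a and b:
  b = (1110 − 510) / (log₂ 32 − log₂ 2) = 600 / (5 − 1) = 150 ms/bit
  a = 510 − 150 × 1 = 360 ms
Then RT(16) = 360 + 150 × log₂ 16 = 360 + 150 × 4 ≈ 960.000 ms.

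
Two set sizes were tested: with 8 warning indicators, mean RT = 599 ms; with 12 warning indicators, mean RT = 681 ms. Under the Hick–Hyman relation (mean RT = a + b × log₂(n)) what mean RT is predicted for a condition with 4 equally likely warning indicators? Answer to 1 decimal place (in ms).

RT is linear in log₂ n, so two points fix the line:
  b = (681 − 599) / (log₂ 12 − log₂ 8) = 82 / (3.5850 − 3) = 140.180 ms/bit
  a = 599 − 140.180 × 3 = 178.460 ms
Then RT(4) = 178.460 + 140.180 × log₂ 4 = 178.460 + 140.180 × 2 ≈ 458.820 ms.

458.8 ms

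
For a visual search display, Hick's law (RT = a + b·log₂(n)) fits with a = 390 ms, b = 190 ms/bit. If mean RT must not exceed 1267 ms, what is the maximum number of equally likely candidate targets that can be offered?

Information budget: (1267 − 390)/190 = 4.6158 bits, so n ≤ 2^4.6158 = 24.518 → at most 24.

24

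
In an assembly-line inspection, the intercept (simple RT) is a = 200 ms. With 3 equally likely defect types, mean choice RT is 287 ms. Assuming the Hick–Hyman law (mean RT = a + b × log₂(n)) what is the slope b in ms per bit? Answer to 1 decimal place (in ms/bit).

b = (287 − 200) / log₂(3) = 87 / 1.5850 = 54.891 ms/bit.

54.9 ms/bit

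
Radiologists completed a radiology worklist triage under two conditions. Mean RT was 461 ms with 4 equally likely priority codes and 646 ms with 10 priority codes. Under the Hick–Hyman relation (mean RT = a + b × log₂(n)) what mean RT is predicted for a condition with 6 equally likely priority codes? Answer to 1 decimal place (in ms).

542.9 ms

RT is linear in log₂ n, so two points fix the line:
  b = (646 − 461) / (log₂ 10 − log₂ 4) = 185 / (3.3219 − 2) = 139.947 ms/bit
  a = 461 − 139.947 × 2 = 181.106 ms
Then RT(6) = 181.106 + 139.947 × log₂ 6 = 181.106 + 139.947 × 2.5850 ≈ 542.864 ms.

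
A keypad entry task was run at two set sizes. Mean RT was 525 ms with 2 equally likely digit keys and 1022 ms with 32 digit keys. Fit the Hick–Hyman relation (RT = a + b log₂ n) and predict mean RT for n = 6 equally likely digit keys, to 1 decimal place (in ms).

With log₂ n on the abscissa the relation is linear; from the two conditions:
  b = (1022 − 525) / (log₂ 32 − log₂ 2) = 497 / (5 − 1) = 124.250 ms/bit
  a = 525 − 124.250 × 1 = 400.750 ms
Then RT(6) = 400.750 + 124.250 × log₂ 6 = 400.750 + 124.250 × 2.5850 ≈ 721.932 ms.

721.9 ms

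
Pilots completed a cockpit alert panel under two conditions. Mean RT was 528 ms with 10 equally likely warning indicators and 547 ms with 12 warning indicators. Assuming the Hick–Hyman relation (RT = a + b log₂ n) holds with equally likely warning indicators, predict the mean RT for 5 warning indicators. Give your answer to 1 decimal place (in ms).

With log₂ n on the abscissa the relation is linear; from the two conditions:
  b = (547 − 528) / (log₂ 12 − log₂ 10) = 19 / (3.5850 − 3.3219) = 72.234 ms/bit
  a = 528 − 72.234 × 3.3219 = 288.044 ms
Then RT(5) = 288.044 + 72.234 × log₂ 5 = 288.044 + 72.234 × 2.3219 ≈ 455.766 ms.

455.8 ms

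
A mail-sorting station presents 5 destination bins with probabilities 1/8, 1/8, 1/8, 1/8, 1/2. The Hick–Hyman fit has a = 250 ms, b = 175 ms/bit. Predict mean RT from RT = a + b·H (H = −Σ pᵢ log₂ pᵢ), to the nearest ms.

600 ms

Each term −pᵢ log₂ pᵢ: 0.125·3 + 0.125·3 + 0.125·3 + 0.125·3 + 0.5·1; summed, H = 2.000 bits.
Mean RT = a + bH = 250 + 175·2.000 = 600.00 ms.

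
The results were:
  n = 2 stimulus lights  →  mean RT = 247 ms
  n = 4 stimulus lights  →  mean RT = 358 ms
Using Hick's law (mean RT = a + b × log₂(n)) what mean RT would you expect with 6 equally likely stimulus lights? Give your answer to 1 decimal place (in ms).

422.9 ms

With log₂ n on the abscissa the relation is linear; from the two conditions:
  b = (358 − 247) / (log₂ 4 − log₂ 2) = 111 / (2 − 1) = 111.000 ms/bit
  a = 247 − 111.000 × 1 = 136.000 ms
Then RT(6) = 136.000 + 111.000 × log₂ 6 = 136.000 + 111.000 × 2.5850 ≈ 422.931 ms.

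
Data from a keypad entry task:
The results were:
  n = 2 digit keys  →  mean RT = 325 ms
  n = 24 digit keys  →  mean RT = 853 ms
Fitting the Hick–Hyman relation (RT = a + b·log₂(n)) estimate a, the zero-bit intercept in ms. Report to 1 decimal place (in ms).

Slope: b = (853 − 325) / (log₂ 24 − log₂ 2) = 528/3.5850 = 147.282 ms/bit.
Intercept: a = 325 − 147.282·log₂(2) = 177.718 ms.

177.7 ms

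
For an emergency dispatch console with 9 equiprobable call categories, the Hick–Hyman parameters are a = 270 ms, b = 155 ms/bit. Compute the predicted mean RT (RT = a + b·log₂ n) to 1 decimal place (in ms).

761.3 ms

log₂(9) = 3.1699 bits, so RT = 270 + 155 × 3.1699 ≈ 761.338 ms.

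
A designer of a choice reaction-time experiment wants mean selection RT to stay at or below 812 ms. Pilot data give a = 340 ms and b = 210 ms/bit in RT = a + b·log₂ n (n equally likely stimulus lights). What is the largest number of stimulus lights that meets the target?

4

210·log₂ n ≤ 812 − 340 = 472, giving log₂ n ≤ 2.2476 and n ≤ 4.749. The largest whole number is 4.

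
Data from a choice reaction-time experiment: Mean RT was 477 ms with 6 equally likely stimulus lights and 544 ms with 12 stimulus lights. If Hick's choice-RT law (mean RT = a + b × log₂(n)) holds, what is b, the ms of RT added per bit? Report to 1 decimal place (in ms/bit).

The slope on a log₂ axis is (544 − 477) / (3.5850 − 2.5850) = 67.000 ms/bit.

67.0 ms/bit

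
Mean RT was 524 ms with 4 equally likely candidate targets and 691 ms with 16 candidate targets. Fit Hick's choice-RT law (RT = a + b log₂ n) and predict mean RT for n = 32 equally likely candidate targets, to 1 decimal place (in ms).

Fit slope and intercept:
  b = (691 − 524) / (log₂ 16 − log₂ 4) = 167 / (4 − 2) = 83.500 ms/bit
  a = 524 − 83.500 × 2 = 357.000 ms
Then RT(32) = 357.000 + 83.500 × log₂ 32 = 357.000 + 83.500 × 5 ≈ 774.500 ms.

774.5 ms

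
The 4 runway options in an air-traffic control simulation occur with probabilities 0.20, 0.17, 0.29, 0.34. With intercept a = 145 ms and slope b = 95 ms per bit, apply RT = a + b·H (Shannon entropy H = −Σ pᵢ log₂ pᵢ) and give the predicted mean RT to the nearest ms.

Entropy contributions −pᵢ log₂ pᵢ: 0.4644, 0.4346, 0.5179, 0.5292; sum H = 1.9461 bits.
RT = a + bH = 145 + 95·1.9461 = 329.87 ms.

330 ms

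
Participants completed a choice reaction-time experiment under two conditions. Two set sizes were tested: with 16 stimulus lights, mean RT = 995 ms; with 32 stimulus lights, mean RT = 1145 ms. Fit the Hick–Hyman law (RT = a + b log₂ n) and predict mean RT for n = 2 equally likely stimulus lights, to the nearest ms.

With log₂ n on the abscissa the relation is linear; from the two conditions:
  b = (1145 − 995) / (log₂ 32 − log₂ 16) = 150 / (5 − 4) = 150 ms/bit
  a = 995 − 150 × 4 = 395 ms
Then RT(2) = 395 + 150 × log₂ 2 = 395 + 150 × 1 ≈ 545.000 ms.

545 ms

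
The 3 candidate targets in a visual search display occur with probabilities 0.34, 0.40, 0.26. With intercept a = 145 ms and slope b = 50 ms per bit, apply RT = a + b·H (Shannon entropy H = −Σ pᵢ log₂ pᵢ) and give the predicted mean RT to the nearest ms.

H = 0.34·log₂(1/0.34) + 0.40·log₂(1/0.40) + 0.26·log₂(1/0.26) = 1.5632 bits.
RT = 145 + 50 × 1.5632 = 223.16 ms.

223 ms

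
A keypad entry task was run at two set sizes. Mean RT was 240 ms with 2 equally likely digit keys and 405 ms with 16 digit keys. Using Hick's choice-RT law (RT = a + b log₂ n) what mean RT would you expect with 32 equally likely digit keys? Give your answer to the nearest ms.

With log₂ n on the abscissa the relation is linear; from the two conditions:
  b = (405 − 240) / (log₂ 16 − log₂ 2) = 165 / (4 − 1) = 55 ms/bit
  a = 240 − 55 × 1 = 185 ms
Then RT(32) = 185 + 55 × log₂ 32 = 185 + 55 × 5 ≈ 460.000 ms.

460 ms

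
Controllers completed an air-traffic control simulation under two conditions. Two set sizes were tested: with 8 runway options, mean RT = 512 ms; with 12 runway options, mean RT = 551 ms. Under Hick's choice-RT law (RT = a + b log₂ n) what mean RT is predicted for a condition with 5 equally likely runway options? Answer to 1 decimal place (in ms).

466.8 ms

Solve the two-equation system in a and b:
  b = (551 − 512) / (log₂ 12 − log₂ 8) = 39 / (3.5850 − 3) = 66.671 ms/bit
  a = 512 − 66.671 × 3 = 311.987 ms
Then RT(5) = 311.987 + 66.671 × log₂ 5 = 311.987 + 66.671 × 2.3219 ≈ 466.792 ms.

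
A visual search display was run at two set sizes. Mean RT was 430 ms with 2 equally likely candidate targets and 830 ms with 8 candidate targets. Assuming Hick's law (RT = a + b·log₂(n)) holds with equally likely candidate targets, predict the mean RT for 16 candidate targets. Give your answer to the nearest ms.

1030 ms

Solve the two-equation system in a and b:
  b = (830 − 430) / (log₂ 8 − log₂ 2) = 400 / (3 − 1) = 200 ms/bit
  a = 430 − 200 × 1 = 230 ms
Then RT(16) = 230 + 200 × log₂ 16 = 230 + 200 × 4 ≈ 1030.000 ms.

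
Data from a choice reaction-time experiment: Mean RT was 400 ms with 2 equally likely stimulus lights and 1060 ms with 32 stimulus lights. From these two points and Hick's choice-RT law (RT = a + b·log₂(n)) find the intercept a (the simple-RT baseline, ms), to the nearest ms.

The slope on a log₂ axis is (1060 − 400) / (5 − 1) = 165 ms/bit.
Intercept: a = 400 − 165·log₂(2) = 235.000 ms.

235 ms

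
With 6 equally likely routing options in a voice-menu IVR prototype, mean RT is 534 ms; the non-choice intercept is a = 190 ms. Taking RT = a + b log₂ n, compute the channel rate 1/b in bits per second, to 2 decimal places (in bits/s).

7.51 bits/s

Choice component = 534 − 190 = 344 ms over log₂(6) = 2.5850 bits.
b = 344 / 2.5850 = 133.077 ms/bit, so 1/b = 7.514 bits/s.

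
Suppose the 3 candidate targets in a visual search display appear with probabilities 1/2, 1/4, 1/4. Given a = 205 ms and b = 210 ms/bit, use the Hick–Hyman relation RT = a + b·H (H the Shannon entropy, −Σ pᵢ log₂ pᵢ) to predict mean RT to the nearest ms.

520 ms

H = −Σ pᵢ log₂ pᵢ = 0.5·1 + 0.25·2 + 0.25·2 = 1.500 bits.
RT = 205 + 210 × 1.500 = 520.00 ms.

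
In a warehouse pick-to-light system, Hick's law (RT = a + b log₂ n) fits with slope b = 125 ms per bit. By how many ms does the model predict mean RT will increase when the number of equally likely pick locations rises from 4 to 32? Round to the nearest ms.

375 ms

ΔRT = (a + b log₂ n₂) − (a + b log₂ n₁) = b·(log₂ n₂ − log₂ n₁).
log₂(32) − log₂(4) = log₂(32/4) = log₂(8) = 3.
ΔRT = 125 × 3.0000 = 375.000 ms.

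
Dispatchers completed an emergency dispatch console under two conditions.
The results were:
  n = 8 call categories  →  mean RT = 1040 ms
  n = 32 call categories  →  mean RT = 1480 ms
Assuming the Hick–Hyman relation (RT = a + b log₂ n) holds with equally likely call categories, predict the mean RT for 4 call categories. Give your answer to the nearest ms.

Solve the two-equation system in a and b:
  b = (1480 − 1040) / (log₂ 32 − log₂ 8) = 440 / (5 − 3) = 220 ms/bit
  a = 1040 − 220 × 3 = 380 ms
Then RT(4) = 380 + 220 × log₂ 4 = 380 + 220 × 2 ≈ 820.000 ms.

820 ms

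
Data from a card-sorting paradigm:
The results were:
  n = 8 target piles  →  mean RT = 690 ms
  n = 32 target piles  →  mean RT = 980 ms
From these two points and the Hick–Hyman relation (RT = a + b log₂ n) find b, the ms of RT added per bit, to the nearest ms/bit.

145 ms/bit

Slope: b = (980 − 690) / (log₂ 32 − log₂ 8) = 290/2.0000 = 145 ms/bit.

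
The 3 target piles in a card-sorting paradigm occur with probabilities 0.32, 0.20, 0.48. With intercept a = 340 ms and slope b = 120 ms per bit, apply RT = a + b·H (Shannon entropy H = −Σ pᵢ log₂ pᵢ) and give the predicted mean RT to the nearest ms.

520 ms

H = 0.32·log₂(1/0.32) + 0.20·log₂(1/0.20) + 0.48·log₂(1/0.48) = 1.4987 bits.
RT = 340 + 120 × 1.4987 = 519.84 ms.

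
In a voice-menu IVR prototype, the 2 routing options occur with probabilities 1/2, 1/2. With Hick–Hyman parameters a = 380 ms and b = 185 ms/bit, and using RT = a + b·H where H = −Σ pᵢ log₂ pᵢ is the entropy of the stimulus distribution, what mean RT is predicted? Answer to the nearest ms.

565 ms

H = −Σ pᵢ log₂ pᵢ = 0.5·1 + 0.5·1 = 1.000 bits.
RT = 380 + 185 × 1.000 = 565.00 ms.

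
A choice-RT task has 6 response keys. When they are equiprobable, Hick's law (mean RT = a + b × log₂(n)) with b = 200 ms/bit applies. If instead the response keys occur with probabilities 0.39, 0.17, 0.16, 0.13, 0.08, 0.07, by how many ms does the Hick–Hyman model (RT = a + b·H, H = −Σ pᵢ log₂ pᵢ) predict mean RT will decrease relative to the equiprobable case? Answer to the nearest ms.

51 ms

Equiprobable entropy H₀ = log₂ 6 = 2.5850 bits.
Skewed entropy H = −Σ pᵢ log₂ pᵢ = 2.3301 bits.
ΔRT = b·(H₀ − H) = 200 × 0.2549 = 50.97 ms.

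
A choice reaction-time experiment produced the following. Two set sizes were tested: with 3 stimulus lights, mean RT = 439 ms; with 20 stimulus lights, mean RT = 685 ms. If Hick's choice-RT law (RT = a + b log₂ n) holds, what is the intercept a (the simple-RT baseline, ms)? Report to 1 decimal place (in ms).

The slope on a log₂ axis is (685 − 439) / (4.3219 − 1.5850) = 89.881 ms/bit.
Intercept: a = 439 − 89.881·log₂(3) = 296.543 ms.

296.5 ms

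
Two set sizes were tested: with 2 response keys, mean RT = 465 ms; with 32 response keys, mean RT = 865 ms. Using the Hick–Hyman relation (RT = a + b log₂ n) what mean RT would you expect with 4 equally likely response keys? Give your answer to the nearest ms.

Fit slope and intercept:
  b = (865 − 465) / (log₂ 32 − log₂ 2) = 400 / (5 − 1) = 100 ms/bit
  a = 465 − 100 × 1 = 365 ms
Then RT(4) = 365 + 100 × log₂ 4 = 365 + 100 × 2 ≈ 565.000 ms.

565 ms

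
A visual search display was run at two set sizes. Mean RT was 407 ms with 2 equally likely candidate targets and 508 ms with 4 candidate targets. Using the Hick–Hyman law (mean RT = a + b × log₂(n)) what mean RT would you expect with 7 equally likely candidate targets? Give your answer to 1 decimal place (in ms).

Solve the two-equation system in a and b:
  b = (508 − 407) / (log₂ 4 − log₂ 2) = 101 / (2 − 1) = 101.000 ms/bit
  a = 407 − 101.000 × 1 = 306.000 ms
Then RT(7) = 306.000 + 101.000 × log₂ 7 = 306.000 + 101.000 × 2.8074 ≈ 589.543 ms.

589.5 ms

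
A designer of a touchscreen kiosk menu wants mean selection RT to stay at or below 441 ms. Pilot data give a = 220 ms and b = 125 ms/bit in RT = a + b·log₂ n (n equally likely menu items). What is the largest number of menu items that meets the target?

Set 220 + 125·log₂ n ≤ 441 → log₂ n ≤ (441 − 220)/125 = 1.7680.
So n ≤ 2^1.7680 = 3.406; the largest integer n is 3.

3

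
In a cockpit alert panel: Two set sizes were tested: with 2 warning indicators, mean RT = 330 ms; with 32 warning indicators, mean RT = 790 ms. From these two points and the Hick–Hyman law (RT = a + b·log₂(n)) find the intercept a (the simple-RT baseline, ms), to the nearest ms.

215 ms

Slope: b = (790 − 330) / (log₂ 32 − log₂ 2) = 460/4.0000 = 115 ms/bit.
a = RT₁ − b·log₂ n₁ = 330 − 115 × 1 = 215.000 ms.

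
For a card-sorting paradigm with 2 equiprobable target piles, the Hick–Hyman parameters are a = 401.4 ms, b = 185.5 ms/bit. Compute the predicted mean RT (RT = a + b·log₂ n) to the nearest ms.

587 ms

log₂(2) = 1 bits, so RT = 401.4 + 185.5 × 1 ≈ 586.900 ms.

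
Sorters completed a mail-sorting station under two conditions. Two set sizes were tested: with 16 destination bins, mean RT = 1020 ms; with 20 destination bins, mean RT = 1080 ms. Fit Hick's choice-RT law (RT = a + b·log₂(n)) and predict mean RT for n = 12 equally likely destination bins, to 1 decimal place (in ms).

942.6 ms

RT is linear in log₂ n, so two points fix the line:
  b = (1080 − 1020) / (log₂ 20 − log₂ 16) = 60 / (4.3219 − 4) = 186.377 ms/bit
  a = 1020 − 186.377 × 4 = 274.492 ms
Then RT(12) = 274.492 + 186.377 × log₂ 12 = 274.492 + 186.377 × 3.5850 ≈ 942.647 ms.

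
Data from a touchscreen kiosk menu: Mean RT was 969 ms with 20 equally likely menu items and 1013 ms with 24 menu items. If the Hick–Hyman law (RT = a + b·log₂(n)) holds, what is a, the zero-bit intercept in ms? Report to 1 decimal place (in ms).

246.0 ms

Slope: b = (1013 − 969) / (log₂ 24 − log₂ 20) = 44/0.2630 = 167.278 ms/bit.
a = RT₁ − b·log₂ n₁ = 969 − 167.278 × 4.3219 = 246.034 ms.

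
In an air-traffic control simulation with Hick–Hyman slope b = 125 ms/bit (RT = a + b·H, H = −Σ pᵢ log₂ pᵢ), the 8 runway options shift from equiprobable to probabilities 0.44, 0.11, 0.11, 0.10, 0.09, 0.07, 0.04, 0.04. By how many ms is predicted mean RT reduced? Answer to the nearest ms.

62 ms

The RT saving is b·ΔH. Equiprobable H₀ = log₂(8) = 3.0000 bits; with the given probabilities H = 2.5066 bits.
b·(H₀ − H) = 125 × (3.0000 − 2.5066) = 61.67 ms.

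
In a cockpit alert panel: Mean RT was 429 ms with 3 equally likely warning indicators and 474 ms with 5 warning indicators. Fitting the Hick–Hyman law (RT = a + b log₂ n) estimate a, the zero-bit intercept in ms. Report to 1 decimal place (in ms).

b = (RT₂ − RT₁)/(log₂ n₂ − log₂ n₁) = (474 − 429)/(2.3219 − 1.5850) = 61.061 ms/bit.
Intercept: a = 429 − 61.061·log₂(3) = 332.220 ms.

332.2 ms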